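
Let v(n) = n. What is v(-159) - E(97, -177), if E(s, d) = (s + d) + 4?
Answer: -83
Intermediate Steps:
E(s, d) = 4 + d + s (E(s, d) = (d + s) + 4 = 4 + d + s)
v(-159) - E(97, -177) = -159 - (4 - 177 + 97) = -159 - 1*(-76) = -159 + 76 = -83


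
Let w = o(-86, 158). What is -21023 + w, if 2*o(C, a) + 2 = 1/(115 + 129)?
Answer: -10259711/488 ≈ -21024.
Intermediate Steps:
o(C, a) = -487/488 (o(C, a) = -1 + 1/(2*(115 + 129)) = -1 + (1/2)/244 = -1 + (1/2)*(1/244) = -1 + 1/488 = -487/488)
w = -487/488 ≈ -0.99795
-21023 + w = -21023 - 487/488 = -10259711/488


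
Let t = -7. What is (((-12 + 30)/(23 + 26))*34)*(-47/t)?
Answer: 28764/343 ≈ 83.860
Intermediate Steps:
(((-12 + 30)/(23 + 26))*34)*(-47/t) = (((-12 + 30)/(23 + 26))*34)*(-47/(-7)) = ((18/49)*34)*(-47*(-⅐)) = ((18*(1/49))*34)*(47/7) = ((18/49)*34)*(47/7) = (612/49)*(47/7) = 28764/343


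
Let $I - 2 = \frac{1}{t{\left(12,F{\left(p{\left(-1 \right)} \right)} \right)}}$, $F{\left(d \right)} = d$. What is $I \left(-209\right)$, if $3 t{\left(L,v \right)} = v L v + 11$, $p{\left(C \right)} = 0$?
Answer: $-475$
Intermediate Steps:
$t{\left(L,v \right)} = \frac{11}{3} + \frac{L v^{2}}{3}$ ($t{\left(L,v \right)} = \frac{v L v + 11}{3} = \frac{L v v + 11}{3} = \frac{L v^{2} + 11}{3} = \frac{11 + L v^{2}}{3} = \frac{11}{3} + \frac{L v^{2}}{3}$)
$I = \frac{25}{11}$ ($I = 2 + \frac{1}{\frac{11}{3} + \frac{1}{3} \cdot 12 \cdot 0^{2}} = 2 + \frac{1}{\frac{11}{3} + \frac{1}{3} \cdot 12 \cdot 0} = 2 + \frac{1}{\frac{11}{3} + 0} = 2 + \frac{1}{\frac{11}{3}} = 2 + \frac{3}{11} = \frac{25}{11} \approx 2.2727$)
$I \left(-209\right) = \frac{25}{11} \left(-209\right) = -475$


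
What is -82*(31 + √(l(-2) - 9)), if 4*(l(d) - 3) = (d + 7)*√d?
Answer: -2542 - 41*√(-24 + 5*I*√2) ≈ -2571.3 - 202.98*I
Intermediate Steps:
l(d) = 3 + √d*(7 + d)/4 (l(d) = 3 + ((d + 7)*√d)/4 = 3 + ((7 + d)*√d)/4 = 3 + (√d*(7 + d))/4 = 3 + √d*(7 + d)/4)
-82*(31 + √(l(-2) - 9)) = -82*(31 + √((3 + (-2)^(3/2)/4 + 7*√(-2)/4) - 9)) = -82*(31 + √((3 + (-2*I*√2)/4 + 7*(I*√2)/4) - 9)) = -82*(31 + √((3 - I*√2/2 + 7*I*√2/4) - 9)) = -82*(31 + √((3 + 5*I*√2/4) - 9)) = -82*(31 + √(-6 + 5*I*√2/4)) = -2542 - 82*√(-6 + 5*I*√2/4)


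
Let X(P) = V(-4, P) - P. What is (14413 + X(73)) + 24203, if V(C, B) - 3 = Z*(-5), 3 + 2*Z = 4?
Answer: 77087/2 ≈ 38544.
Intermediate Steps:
Z = ½ (Z = -3/2 + (½)*4 = -3/2 + 2 = ½ ≈ 0.50000)
V(C, B) = ½ (V(C, B) = 3 + (½)*(-5) = 3 - 5/2 = ½)
X(P) = ½ - P
(14413 + X(73)) + 24203 = (14413 + (½ - 1*73)) + 24203 = (14413 + (½ - 73)) + 24203 = (14413 - 145/2) + 24203 = 28681/2 + 24203 = 77087/2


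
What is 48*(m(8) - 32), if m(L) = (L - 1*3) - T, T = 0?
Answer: -1296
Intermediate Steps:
m(L) = -3 + L (m(L) = (L - 1*3) - 1*0 = (L - 3) + 0 = (-3 + L) + 0 = -3 + L)
48*(m(8) - 32) = 48*((-3 + 8) - 32) = 48*(5 - 32) = 48*(-27) = -1296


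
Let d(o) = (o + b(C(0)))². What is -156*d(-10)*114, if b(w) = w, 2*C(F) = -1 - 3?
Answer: -2560896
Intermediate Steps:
C(F) = -2 (C(F) = (-1 - 3)/2 = (½)*(-4) = -2)
d(o) = (-2 + o)² (d(o) = (o - 2)² = (-2 + o)²)
-156*d(-10)*114 = -156*(-2 - 10)²*114 = -156*(-12)²*114 = -156*144*114 = -22464*114 = -2560896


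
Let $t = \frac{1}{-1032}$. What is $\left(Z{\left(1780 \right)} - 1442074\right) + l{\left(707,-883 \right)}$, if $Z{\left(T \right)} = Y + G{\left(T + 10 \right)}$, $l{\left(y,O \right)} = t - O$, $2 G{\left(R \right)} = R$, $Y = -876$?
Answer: $- \frac{1487289505}{1032} \approx -1.4412 \cdot 10^{6}$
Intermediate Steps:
$G{\left(R \right)} = \frac{R}{2}$
$t = - \frac{1}{1032} \approx -0.00096899$
$l{\left(y,O \right)} = - \frac{1}{1032} - O$
$Z{\left(T \right)} = -871 + \frac{T}{2}$ ($Z{\left(T \right)} = -876 + \frac{T + 10}{2} = -876 + \frac{10 + T}{2} = -876 + \left(5 + \frac{T}{2}\right) = -871 + \frac{T}{2}$)
$\left(Z{\left(1780 \right)} - 1442074\right) + l{\left(707,-883 \right)} = \left(\left(-871 + \frac{1}{2} \cdot 1780\right) - 1442074\right) - - \frac{911255}{1032} = \left(\left(-871 + 890\right) - 1442074\right) + \left(- \frac{1}{1032} + 883\right) = \left(19 - 1442074\right) + \frac{911255}{1032} = -1442055 + \frac{911255}{1032} = - \frac{1487289505}{1032}$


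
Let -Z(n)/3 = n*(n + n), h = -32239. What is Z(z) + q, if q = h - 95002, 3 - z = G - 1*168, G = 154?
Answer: -128975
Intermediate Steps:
z = 17 (z = 3 - (154 - 1*168) = 3 - (154 - 168) = 3 - 1*(-14) = 3 + 14 = 17)
Z(n) = -6*n² (Z(n) = -3*n*(n + n) = -3*n*2*n = -6*n²)
q = -127241 (q = -32239 - 95002 = -127241)
Z(z) + q = -6*17² - 127241 = -6*289 - 127241 = -1734 - 127241 = -128975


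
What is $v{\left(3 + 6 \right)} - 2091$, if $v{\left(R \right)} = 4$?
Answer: $-2087$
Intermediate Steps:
$v{\left(3 + 6 \right)} - 2091 = 4 - 2091 = -2087$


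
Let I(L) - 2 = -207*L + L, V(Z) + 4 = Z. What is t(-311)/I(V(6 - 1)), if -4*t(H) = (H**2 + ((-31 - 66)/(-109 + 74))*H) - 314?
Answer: 1672039/14280 ≈ 117.09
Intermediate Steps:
V(Z) = -4 + Z
t(H) = 157/2 - 97*H/140 - H**2/4 (t(H) = -((H**2 + ((-31 - 66)/(-109 + 74))*H) - 314)/4 = -((H**2 + (-97/(-35))*H) - 314)/4 = -((H**2 + (-97*(-1/35))*H) - 314)/4 = -((H**2 + 97*H/35) - 314)/4 = -(-314 + H**2 + 97*H/35)/4 = 157/2 - 97*H/140 - H**2/4)
I(L) = 2 - 206*L (I(L) = 2 + (-207*L + L) = 2 - 206*L)
t(-311)/I(V(6 - 1)) = (157/2 - 97/140*(-311) - 1/4*(-311)**2)/(2 - 206*(-4 + (6 - 1))) = (157/2 + 30167/140 - 1/4*96721)/(2 - 206*(-4 + 5)) = (157/2 + 30167/140 - 96721/4)/(2 - 206*1) = -1672039/(70*(2 - 206)) = -1672039/70/(-204) = -1672039/70*(-1/204) = 1672039/14280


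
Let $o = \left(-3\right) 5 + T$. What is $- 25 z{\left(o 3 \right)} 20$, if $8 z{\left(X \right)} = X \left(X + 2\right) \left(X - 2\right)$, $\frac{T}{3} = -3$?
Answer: $23310000$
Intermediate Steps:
$T = -9$ ($T = 3 \left(-3\right) = -9$)
$o = -24$ ($o = \left(-3\right) 5 - 9 = -15 - 9 = -24$)
$z{\left(X \right)} = \frac{X \left(-2 + X\right) \left(2 + X\right)}{8}$ ($z{\left(X \right)} = \frac{X \left(X + 2\right) \left(X - 2\right)}{8} = \frac{X \left(2 + X\right) \left(-2 + X\right)}{8} = \frac{X \left(-2 + X\right) \left(2 + X\right)}{8}$)
$- 25 z{\left(o 3 \right)} 20 = - 25 \frac{\left(-24\right) 3 \left(-4 + \left(\left(-24\right) 3\right)^{2}\right)}{8} \cdot 20 = - 25 \cdot \frac{1}{8} \left(-72\right) \left(-4 + \left(-72\right)^{2}\right) 20 = - 25 \cdot \frac{1}{8} \left(-72\right) \left(-4 + 5184\right) 20 = - 25 \cdot \frac{1}{8} \left(-72\right) 5180 \cdot 20 = \left(-25\right) \left(-46620\right) 20 = 1165500 \cdot 20 = 23310000$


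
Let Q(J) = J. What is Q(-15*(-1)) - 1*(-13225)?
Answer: 13240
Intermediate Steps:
Q(-15*(-1)) - 1*(-13225) = -15*(-1) - 1*(-13225) = 15 + 13225 = 13240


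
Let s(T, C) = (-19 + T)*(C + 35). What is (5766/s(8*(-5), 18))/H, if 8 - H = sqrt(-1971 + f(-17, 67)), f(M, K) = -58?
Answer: -46128/6544811 - 5766*I*sqrt(2029)/6544811 ≈ -0.007048 - 0.039684*I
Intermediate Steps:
s(T, C) = (-19 + T)*(35 + C)
H = 8 - I*sqrt(2029) (H = 8 - sqrt(-1971 - 58) = 8 - sqrt(-2029) = 8 - I*sqrt(2029) ≈ 8.0 - 45.044*I)
(5766/s(8*(-5), 18))/H = (5766/(-665 - 19*18 + 35*(8*(-5)) + 18*(8*(-5))))/(8 - I*sqrt(2029)) = (5766/(-665 - 342 + 35*(-40) + 18*(-40)))/(8 - I*sqrt(2029)) = (5766/(-665 - 342 - 1400 - 720))/(8 - I*sqrt(2029)) = (5766/(-3127))/(8 - I*sqrt(2029)) = (5766*(-1/3127))/(8 - I*sqrt(2029)) = -5766/(3127*(8 - I*sqrt(2029)))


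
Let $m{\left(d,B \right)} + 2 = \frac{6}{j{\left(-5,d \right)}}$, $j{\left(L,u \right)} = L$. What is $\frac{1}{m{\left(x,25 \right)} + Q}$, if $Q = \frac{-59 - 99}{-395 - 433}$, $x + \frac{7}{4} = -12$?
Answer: $- \frac{2070}{6229} \approx -0.33232$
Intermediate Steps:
$x = - \frac{55}{4}$ ($x = - \frac{7}{4} - 12 = - \frac{55}{4} \approx -13.75$)
$m{\left(d,B \right)} = - \frac{16}{5}$ ($m{\left(d,B \right)} = -2 + \frac{6}{-5} = -2 + 6 \left(- \frac{1}{5}\right) = -2 - \frac{6}{5} = - \frac{16}{5}$)
$Q = \frac{79}{414}$ ($Q = - \frac{158}{-828} = \left(-158\right) \left(- \frac{1}{828}\right) = \frac{79}{414} \approx 0.19082$)
$\frac{1}{m{\left(x,25 \right)} + Q} = \frac{1}{- \frac{16}{5} + \frac{79}{414}} = \frac{1}{- \frac{6229}{2070}} = - \frac{2070}{6229}$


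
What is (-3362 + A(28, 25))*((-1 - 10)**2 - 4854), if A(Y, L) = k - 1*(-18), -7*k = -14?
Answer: 15817686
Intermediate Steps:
k = 2 (k = -1/7*(-14) = 2)
A(Y, L) = 20 (A(Y, L) = 2 - 1*(-18) = 2 + 18 = 20)
(-3362 + A(28, 25))*((-1 - 10)**2 - 4854) = (-3362 + 20)*((-1 - 10)**2 - 4854) = -3342*((-11)**2 - 4854) = -3342*(121 - 4854) = -3342*(-4733) = 15817686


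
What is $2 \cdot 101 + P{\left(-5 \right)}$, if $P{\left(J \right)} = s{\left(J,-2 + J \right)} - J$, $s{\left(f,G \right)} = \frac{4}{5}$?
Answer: $\frac{1039}{5} \approx 207.8$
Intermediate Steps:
$s{\left(f,G \right)} = \frac{4}{5}$ ($s{\left(f,G \right)} = 4 \cdot \frac{1}{5} = \frac{4}{5}$)
$P{\left(J \right)} = \frac{4}{5} - J$
$2 \cdot 101 + P{\left(-5 \right)} = 2 \cdot 101 + \left(\frac{4}{5} - -5\right) = 202 + \left(\frac{4}{5} + 5\right) = 202 + \frac{29}{5} = \frac{1039}{5}$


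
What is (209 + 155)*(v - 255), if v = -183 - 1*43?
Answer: -175084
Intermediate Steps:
v = -226 (v = -183 - 43 = -226)
(209 + 155)*(v - 255) = (209 + 155)*(-226 - 255) = 364*(-481) = -175084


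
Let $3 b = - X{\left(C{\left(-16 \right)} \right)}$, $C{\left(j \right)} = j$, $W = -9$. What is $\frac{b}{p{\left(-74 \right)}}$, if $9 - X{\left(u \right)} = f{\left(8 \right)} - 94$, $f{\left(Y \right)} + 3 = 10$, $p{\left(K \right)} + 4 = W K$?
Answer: $- \frac{16}{331} \approx -0.048338$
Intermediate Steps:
$p{\left(K \right)} = -4 - 9 K$
$f{\left(Y \right)} = 7$ ($f{\left(Y \right)} = -3 + 10 = 7$)
$X{\left(u \right)} = 96$ ($X{\left(u \right)} = 9 - \left(7 - 94\right) = 9 - -87 = 9 + 87 = 96$)
$b = -32$ ($b = \frac{\left(-1\right) 96}{3} = \frac{1}{3} \left(-96\right) = -32$)
$\frac{b}{p{\left(-74 \right)}} = - \frac{32}{-4 - -666} = - \frac{32}{-4 + 666} = - \frac{32}{662} = \left(-32\right) \frac{1}{662} = - \frac{16}{331}$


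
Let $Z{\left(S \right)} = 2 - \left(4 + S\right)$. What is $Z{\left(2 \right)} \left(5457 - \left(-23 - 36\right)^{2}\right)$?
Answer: $-7904$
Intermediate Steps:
$Z{\left(S \right)} = -2 - S$ ($Z{\left(S \right)} = 2 - \left(4 + S\right) = -2 - S$)
$Z{\left(2 \right)} \left(5457 - \left(-23 - 36\right)^{2}\right) = \left(-2 - 2\right) \left(5457 - \left(-23 - 36\right)^{2}\right) = \left(-2 - 2\right) \left(5457 - \left(-59\right)^{2}\right) = - 4 \left(5457 - 3481\right) = \left(-4\right) 1976 = -7904$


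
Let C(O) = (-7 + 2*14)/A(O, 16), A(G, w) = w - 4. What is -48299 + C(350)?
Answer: -193189/4 ≈ -48297.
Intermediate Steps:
A(G, w) = -4 + w
C(O) = 7/4 (C(O) = (-7 + 2*14)/(-4 + 16) = (-7 + 28)/12 = 21*(1/12) = 7/4)
-48299 + C(350) = -48299 + 7/4 = -193189/4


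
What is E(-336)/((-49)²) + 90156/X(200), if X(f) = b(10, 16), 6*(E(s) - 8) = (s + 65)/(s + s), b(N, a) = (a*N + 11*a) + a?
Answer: 2479535623/9680832 ≈ 256.13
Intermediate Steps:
b(N, a) = 12*a + N*a (b(N, a) = (N*a + 11*a) + a = (11*a + N*a) + a = 12*a + N*a)
E(s) = 8 + (65 + s)/(12*s) (E(s) = 8 + ((s + 65)/(s + s))/6 = 8 + ((65 + s)/((2*s)))/6 = 8 + ((65 + s)*(1/(2*s)))/6 = 8 + ((65 + s)/(2*s))/6 = 8 + (65 + s)/(12*s))
X(f) = 352 (X(f) = 16*(12 + 10) = 16*22 = 352)
E(-336)/((-49)²) + 90156/X(200) = ((1/12)*(65 + 97*(-336))/(-336))/((-49)²) + 90156/352 = ((1/12)*(-1/336)*(65 - 32592))/2401 + 90156*(1/352) = ((1/12)*(-1/336)*(-32527))*(1/2401) + 2049/8 = (32527/4032)*(1/2401) + 2049/8 = 32527/9680832 + 2049/8 = 2479535623/9680832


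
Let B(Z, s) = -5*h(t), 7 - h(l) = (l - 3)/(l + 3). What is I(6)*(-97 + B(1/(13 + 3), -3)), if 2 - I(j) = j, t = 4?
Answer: 3676/7 ≈ 525.14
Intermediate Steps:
I(j) = 2 - j
h(l) = 7 - (-3 + l)/(3 + l) (h(l) = 7 - (l - 3)/(l + 3) = 7 - (-3 + l)/(3 + l))
B(Z, s) = -240/7 (B(Z, s) = -30*(4 + 4)/(3 + 4) = -30*8/7 = -5*48/7 = -240/7)
I(6)*(-97 + B(1/(13 + 3), -3)) = (2 - 1*6)*(-97 - 240/7) = (2 - 6)*(-919/7) = -4*(-919/7) = 3676/7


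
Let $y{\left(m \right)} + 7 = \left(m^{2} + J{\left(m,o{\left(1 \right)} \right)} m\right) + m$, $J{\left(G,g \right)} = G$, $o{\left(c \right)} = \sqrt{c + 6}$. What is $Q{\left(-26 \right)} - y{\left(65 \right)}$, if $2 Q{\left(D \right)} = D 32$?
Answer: $-8924$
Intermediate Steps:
$o{\left(c \right)} = \sqrt{6 + c}$
$Q{\left(D \right)} = 16 D$ ($Q{\left(D \right)} = \frac{D 32}{2} = \frac{32 D}{2} = 16 D$)
$y{\left(m \right)} = -7 + m + 2 m^{2}$ ($y{\left(m \right)} = -7 + \left(\left(m^{2} + m m\right) + m\right) = -7 + \left(\left(m^{2} + m^{2}\right) + m\right) = -7 + \left(2 m^{2} + m\right) = -7 + \left(m + 2 m^{2}\right) = -7 + m + 2 m^{2}$)
$Q{\left(-26 \right)} - y{\left(65 \right)} = 16 \left(-26\right) - \left(-7 + 65 + 2 \cdot 65^{2}\right) = -416 - \left(-7 + 65 + 2 \cdot 4225\right) = -416 - \left(-7 + 65 + 8450\right) = -416 - 8508 = -8924$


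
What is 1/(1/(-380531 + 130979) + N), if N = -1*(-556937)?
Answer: 249552/138984742223 ≈ 1.7955e-6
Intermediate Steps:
N = 556937
1/(1/(-380531 + 130979) + N) = 1/(1/(-380531 + 130979) + 556937) = 1/(1/(-249552) + 556937) = 1/(-1/249552 + 556937) = 1/(138984742223/249552) = 249552/138984742223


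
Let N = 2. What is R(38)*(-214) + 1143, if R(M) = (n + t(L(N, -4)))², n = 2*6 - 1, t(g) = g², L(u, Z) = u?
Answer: -47007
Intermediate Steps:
n = 11 (n = 12 - 1 = 11)
R(M) = 225 (R(M) = (11 + 2²)² = (11 + 4)² = 15² = 225)
R(38)*(-214) + 1143 = 225*(-214) + 1143 = -48150 + 1143 = -47007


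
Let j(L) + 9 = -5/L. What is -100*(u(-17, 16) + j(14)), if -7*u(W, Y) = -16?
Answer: 4950/7 ≈ 707.14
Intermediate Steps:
u(W, Y) = 16/7 (u(W, Y) = -⅐*(-16) = 16/7)
j(L) = -9 - 5/L
-100*(u(-17, 16) + j(14)) = -100*(16/7 + (-9 - 5/14)) = -100*(16/7 - 131/14) = -100*(-99/14) = 4950/7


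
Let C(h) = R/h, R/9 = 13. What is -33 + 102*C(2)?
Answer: 5934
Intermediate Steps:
R = 117 (R = 9*13 = 117)
C(h) = 117/h
-33 + 102*C(2) = -33 + 102*(117/2) = -33 + 5967 = 5934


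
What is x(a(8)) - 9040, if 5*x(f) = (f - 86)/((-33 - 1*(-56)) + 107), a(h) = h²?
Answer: -2938011/325 ≈ -9040.0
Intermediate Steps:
x(f) = -43/325 + f/650 (x(f) = ((f - 86)/((-33 - 1*(-56)) + 107))/5 = ((-86 + f)/((-33 + 56) + 107))/5 = ((-86 + f)/(23 + 107))/5 = ((-86 + f)/130)/5 = ((-86 + f)*(1/130))/5 = (-43/65 + f/130)/5 = -43/325 + f/650)
x(a(8)) - 9040 = (-43/325 + (1/650)*8²) - 9040 = (-43/325 + (1/650)*64) - 9040 = (-43/325 + 32/325) - 9040 = -11/325 - 9040 = -2938011/325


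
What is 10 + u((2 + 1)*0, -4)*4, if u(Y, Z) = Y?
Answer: 10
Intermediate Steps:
10 + u((2 + 1)*0, -4)*4 = 10 + ((2 + 1)*0)*4 = 10 + (3*0)*4 = 10 + 0*4 = 10 + 0 = 10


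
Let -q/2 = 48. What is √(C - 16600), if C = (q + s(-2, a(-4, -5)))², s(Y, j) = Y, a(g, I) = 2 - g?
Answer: 2*I*√1749 ≈ 83.642*I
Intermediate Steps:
q = -96 (q = -2*48 = -96)
C = 9604 (C = (-96 - 2)² = (-98)² = 9604)
√(C - 16600) = √(9604 - 16600) = √(-6996) = 2*I*√1749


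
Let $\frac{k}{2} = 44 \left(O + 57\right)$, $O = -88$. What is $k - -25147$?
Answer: $22419$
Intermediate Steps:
$k = -2728$ ($k = 2 \cdot 44 \left(-88 + 57\right) = 2 \cdot 44 \left(-31\right) = 2 \left(-1364\right) = -2728$)
$k - -25147 = -2728 - -25147 = -2728 + 25147 = 22419$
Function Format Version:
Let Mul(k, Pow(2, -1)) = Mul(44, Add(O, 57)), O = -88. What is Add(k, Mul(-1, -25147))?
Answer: 22419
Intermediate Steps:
k = -2728 (k = Mul(2, Mul(44, Add(-88, 57))) = Mul(2, Mul(44, -31)) = Mul(2, -1364) = -2728)
Add(k, Mul(-1, -25147)) = Add(-2728, Mul(-1, -25147)) = Add(-2728, 25147) = 22419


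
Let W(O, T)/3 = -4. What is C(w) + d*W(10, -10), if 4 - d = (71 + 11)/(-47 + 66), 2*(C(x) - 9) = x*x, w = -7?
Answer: 1417/38 ≈ 37.289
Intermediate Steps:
W(O, T) = -12 (W(O, T) = 3*(-4) = -12)
C(x) = 9 + x²/2 (C(x) = 9 + (x*x)/2 = 9 + x²/2)
d = -6/19 (d = 4 - (71 + 11)/(-47 + 66) = 4 - 82/19 = -6/19 ≈ -0.31579)
C(w) + d*W(10, -10) = (9 + (½)*(-7)²) - 6/19*(-12) = (9 + (½)*49) + 72/19 = (9 + 49/2) + 72/19 = 67/2 + 72/19 = 1417/38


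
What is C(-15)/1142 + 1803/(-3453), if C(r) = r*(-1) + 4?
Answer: -664473/1314442 ≈ -0.50552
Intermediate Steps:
C(r) = 4 - r (C(r) = -r + 4 = 4 - r)
C(-15)/1142 + 1803/(-3453) = (4 - 1*(-15))/1142 + 1803/(-3453) = (4 + 15)*(1/1142) + 1803*(-1/3453) = 19*(1/1142) - 601/1151 = 19/1142 - 601/1151 = -664473/1314442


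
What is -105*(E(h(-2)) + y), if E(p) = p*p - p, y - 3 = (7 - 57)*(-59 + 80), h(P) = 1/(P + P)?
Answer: 1758435/16 ≈ 1.0990e+5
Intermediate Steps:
h(P) = 1/(2*P)
y = -1047 (y = 3 + (7 - 57)*(-59 + 80) = 3 - 50*21 = 3 - 1050 = -1047)
E(p) = p**2 - p
-105*(E(h(-2)) + y) = -105*(((1/2)/(-2))*(-1 + (1/2)/(-2)) - 1047) = -105*(((1/2)*(-1/2))*(-1 + (1/2)*(-1/2)) - 1047) = -105*(-(-1 - 1/4)/4 - 1047) = -105*(-1/4*(-5/4) - 1047) = -105*(5/16 - 1047) = -105*(-16747/16) = 1758435/16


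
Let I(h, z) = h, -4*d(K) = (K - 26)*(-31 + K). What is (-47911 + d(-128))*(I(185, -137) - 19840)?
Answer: 2124017575/2 ≈ 1.0620e+9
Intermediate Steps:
d(K) = -(-31 + K)*(-26 + K)/4 (d(K) = -(K - 26)*(-31 + K)/4 = -(-26 + K)*(-31 + K)/4 = -(-31 + K)*(-26 + K)/4)
(-47911 + d(-128))*(I(185, -137) - 19840) = (-47911 + (-403/2 - ¼*(-128)² + (57/4)*(-128)))*(185 - 19840) = (-47911 + (-403/2 - ¼*16384 - 1824))*(-19655) = (-47911 + (-403/2 - 4096 - 1824))*(-19655) = (-47911 - 12243/2)*(-19655) = -108065/2*(-19655) = 2124017575/2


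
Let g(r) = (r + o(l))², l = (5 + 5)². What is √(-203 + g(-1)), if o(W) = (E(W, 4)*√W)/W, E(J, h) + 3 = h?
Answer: I*√20219/10 ≈ 14.219*I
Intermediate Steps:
E(J, h) = -3 + h
l = 100 (l = 10² = 100)
o(W) = W^(-½) (o(W) = ((-3 + 4)*√W)/W = (1*√W)/W = √W/W = W^(-½))
g(r) = (⅒ + r)² (g(r) = (r + 100^(-½))² = (r + ⅒)² = (⅒ + r)²)
√(-203 + g(-1)) = √(-203 + (1 + 10*(-1))²/100) = √(-203 + (1 - 10)²/100) = √(-203 + (1/100)*(-9)²) = √(-203 + (1/100)*81) = √(-203 + 81/100) = √(-20219/100) = I*√20219/10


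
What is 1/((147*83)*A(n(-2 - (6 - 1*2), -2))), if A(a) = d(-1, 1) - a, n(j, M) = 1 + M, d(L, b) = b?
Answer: 1/24402 ≈ 4.0980e-5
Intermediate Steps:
A(a) = 1 - a
1/((147*83)*A(n(-2 - (6 - 1*2), -2))) = 1/((147*83)*(1 - (1 - 2))) = 1/(12201*(1 - 1*(-1))) = 1/(12201*(1 + 1)) = 1/(12201*2) = 1/24402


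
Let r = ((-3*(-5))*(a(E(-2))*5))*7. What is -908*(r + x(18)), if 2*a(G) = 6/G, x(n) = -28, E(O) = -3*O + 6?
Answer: -93751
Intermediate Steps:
E(O) = 6 - 3*O
a(G) = 3/G (a(G) = (6/G)/2 = 3/G)
r = 525/4 (r = ((-3*(-5))*((3/(6 - 3*(-2)))*5))*7 = (15*((3/(6 + 6))*5))*7 = (15*((3/12)*5))*7 = (15*((3*(1/12))*5))*7 = (15*((1/4)*5))*7 = (15*(5/4))*7 = (75/4)*7 = 525/4 ≈ 131.25)
-908*(r + x(18)) = -908*(525/4 - 28) = -908*413/4 = -93751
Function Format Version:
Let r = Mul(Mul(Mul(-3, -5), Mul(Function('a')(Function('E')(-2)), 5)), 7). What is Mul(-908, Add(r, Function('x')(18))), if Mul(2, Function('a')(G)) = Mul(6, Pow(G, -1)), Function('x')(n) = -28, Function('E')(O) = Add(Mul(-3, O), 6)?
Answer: -93751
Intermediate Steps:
Function('E')(O) = Add(6, Mul(-3, O))
Function('a')(G) = Mul(3, Pow(G, -1)) (Function('a')(G) = Mul(Rational(1, 2), Mul(6, Pow(G, -1))) = Mul(3, Pow(G, -1)))
r = Rational(525, 4) (r = Mul(Mul(Mul(-3, -5), Mul(Mul(3, Pow(Add(6, Mul(-3, -2)), -1)), 5)), 7) = Mul(Mul(15, Mul(Mul(3, Pow(Add(6, 6), -1)), 5)), 7) = Mul(Mul(15, Mul(Mul(3, Pow(12, -1)), 5)), 7) = Mul(Mul(15, Mul(Mul(3, Rational(1, 12)), 5)), 7) = Mul(Mul(15, Mul(Rational(1, 4), 5)), 7) = Mul(Mul(15, Rational(5, 4)), 7) = Mul(Rational(75, 4), 7) = Rational(525, 4) ≈ 131.25)
Mul(-908, Add(r, Function('x')(18))) = Mul(-908, Add(Rational(525, 4), -28)) = Mul(-908, Rational(413, 4)) = -93751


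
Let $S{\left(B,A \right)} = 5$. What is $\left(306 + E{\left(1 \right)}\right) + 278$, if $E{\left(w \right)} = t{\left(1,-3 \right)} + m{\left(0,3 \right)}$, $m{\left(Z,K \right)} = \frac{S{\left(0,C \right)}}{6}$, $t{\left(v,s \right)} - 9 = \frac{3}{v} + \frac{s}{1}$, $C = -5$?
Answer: $\frac{3563}{6} \approx 593.83$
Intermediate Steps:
$t{\left(v,s \right)} = 9 + s + \frac{3}{v}$ ($t{\left(v,s \right)} = 9 + \left(\frac{3}{v} + \frac{s}{1}\right) = 9 + \left(\frac{3}{v} + s 1\right) = 9 + \left(\frac{3}{v} + s\right) = 9 + \left(s + \frac{3}{v}\right) = 9 + s + \frac{3}{v}$)
$m{\left(Z,K \right)} = \frac{5}{6}$
$E{\left(w \right)} = \frac{59}{6}$ ($E{\left(w \right)} = \left(9 - 3 + \frac{3}{1}\right) + \frac{5}{6} = \left(9 - 3 + 3 \cdot 1\right) + \frac{5}{6} = \left(9 - 3 + 3\right) + \frac{5}{6} = 9 + \frac{5}{6} = \frac{59}{6}$)
$\left(306 + E{\left(1 \right)}\right) + 278 = \left(306 + \frac{59}{6}\right) + 278 = \frac{1895}{6} + 278 = \frac{3563}{6}$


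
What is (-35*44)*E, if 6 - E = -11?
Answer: -26180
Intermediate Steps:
E = 17 (E = 6 - 1*(-11) = 6 + 11 = 17)
(-35*44)*E = -35*44*17 = -1540*17 = -26180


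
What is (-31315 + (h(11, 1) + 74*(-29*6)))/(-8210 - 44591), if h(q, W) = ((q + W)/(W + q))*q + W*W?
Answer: 44179/52801 ≈ 0.83671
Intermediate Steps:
h(q, W) = q + W² (h(q, W) = ((W + q)/(W + q))*q + W² = 1*q + W² = q + W²)
(-31315 + (h(11, 1) + 74*(-29*6)))/(-8210 - 44591) = (-31315 + ((11 + 1²) + 74*(-29*6)))/(-8210 - 44591) = (-31315 + ((11 + 1) + 74*(-174)))/(-52801) = (-31315 + (12 - 12876))*(-1/52801) = (-31315 - 12864)*(-1/52801) = -44179*(-1/52801) = 44179/52801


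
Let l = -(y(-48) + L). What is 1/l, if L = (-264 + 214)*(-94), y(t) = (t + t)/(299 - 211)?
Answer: -11/51688 ≈ -0.00021282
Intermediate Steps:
y(t) = t/44 (y(t) = (2*t)/88 = (2*t)*(1/88) = t/44)
L = 4700 (L = -50*(-94) = 4700)
l = -51688/11 (l = -((1/44)*(-48) + 4700) = -(-12/11 + 4700) = -1*51688/11 = -51688/11 ≈ -4698.9)
1/l = 1/(-51688/11) = -11/51688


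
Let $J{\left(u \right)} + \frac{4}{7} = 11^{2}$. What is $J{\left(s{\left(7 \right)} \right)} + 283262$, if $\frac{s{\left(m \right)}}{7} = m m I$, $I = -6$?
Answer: $\frac{1983677}{7} \approx 2.8338 \cdot 10^{5}$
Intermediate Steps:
$s{\left(m \right)} = - 42 m^{2}$ ($s{\left(m \right)} = 7 m m \left(-6\right) = 7 m^{2} \left(-6\right) = 7 \left(- 6 m^{2}\right) = - 42 m^{2}$)
$J{\left(u \right)} = \frac{843}{7}$ ($J{\left(u \right)} = - \frac{4}{7} + 11^{2} = - \frac{4}{7} + 121 = \frac{843}{7}$)
$J{\left(s{\left(7 \right)} \right)} + 283262 = \frac{843}{7} + 283262 = \frac{1983677}{7}$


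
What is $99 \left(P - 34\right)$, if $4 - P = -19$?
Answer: $-1089$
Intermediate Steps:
$P = 23$ ($P = 4 - -19 = 4 + 19 = 23$)
$99 \left(P - 34\right) = 99 \left(23 - 34\right) = 99 \left(-11\right) = -1089$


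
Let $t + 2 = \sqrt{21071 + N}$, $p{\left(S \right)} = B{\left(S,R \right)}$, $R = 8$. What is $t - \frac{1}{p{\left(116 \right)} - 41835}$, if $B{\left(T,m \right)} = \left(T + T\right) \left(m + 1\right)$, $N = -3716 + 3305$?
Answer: $- \frac{79493}{39747} + 2 \sqrt{5165} \approx 141.74$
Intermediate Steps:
$N = -411$
$B{\left(T,m \right)} = 2 T \left(1 + m\right)$
$p{\left(S \right)} = 18 S$ ($p{\left(S \right)} = 2 S \left(1 + 8\right) = 2 S 9 = 18 S$)
$t = -2 + 2 \sqrt{5165}$ ($t = -2 + \sqrt{21071 - 411} = -2 + \sqrt{20660} = -2 + 2 \sqrt{5165} \approx 141.74$)
$t - \frac{1}{p{\left(116 \right)} - 41835} = \left(-2 + 2 \sqrt{5165}\right) - \frac{1}{18 \cdot 116 - 41835} = \left(-2 + 2 \sqrt{5165}\right) - \frac{1}{2088 - 41835} = \left(-2 + 2 \sqrt{5165}\right) - \frac{1}{-39747} = \left(-2 + 2 \sqrt{5165}\right) - - \frac{1}{39747} = \left(-2 + 2 \sqrt{5165}\right) + \frac{1}{39747} = - \frac{79493}{39747} + 2 \sqrt{5165}$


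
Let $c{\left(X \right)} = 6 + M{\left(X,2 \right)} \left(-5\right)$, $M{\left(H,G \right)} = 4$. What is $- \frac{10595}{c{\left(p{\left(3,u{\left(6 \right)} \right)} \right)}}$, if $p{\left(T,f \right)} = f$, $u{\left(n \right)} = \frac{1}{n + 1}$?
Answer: $\frac{10595}{14} \approx 756.79$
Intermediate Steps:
$u{\left(n \right)} = \frac{1}{1 + n}$
$c{\left(X \right)} = -14$ ($c{\left(X \right)} = 6 + 4 \left(-5\right) = 6 - 20 = -14$)
$- \frac{10595}{c{\left(p{\left(3,u{\left(6 \right)} \right)} \right)}} = - \frac{10595}{-14} = \left(-10595\right) \left(- \frac{1}{14}\right) = \frac{10595}{14}$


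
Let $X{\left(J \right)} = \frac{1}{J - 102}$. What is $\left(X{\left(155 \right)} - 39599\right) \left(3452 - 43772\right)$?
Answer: $\frac{84621438720}{53} \approx 1.5966 \cdot 10^{9}$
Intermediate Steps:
$X{\left(J \right)} = \frac{1}{-102 + J}$
$\left(X{\left(155 \right)} - 39599\right) \left(3452 - 43772\right) = \left(\frac{1}{-102 + 155} - 39599\right) \left(3452 - 43772\right) = \left(\frac{1}{53} - 39599\right) \left(-40320\right) = \left(- \frac{2098746}{53}\right) \left(-40320\right) = \frac{84621438720}{53}$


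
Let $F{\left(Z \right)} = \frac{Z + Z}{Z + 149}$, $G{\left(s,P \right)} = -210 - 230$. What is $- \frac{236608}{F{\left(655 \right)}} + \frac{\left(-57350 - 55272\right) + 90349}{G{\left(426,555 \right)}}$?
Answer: $- \frac{1673465369}{11528} \approx -1.4517 \cdot 10^{5}$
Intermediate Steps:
$G{\left(s,P \right)} = -440$ ($G{\left(s,P \right)} = -210 - 230 = -440$)
$F{\left(Z \right)} = \frac{2 Z}{149 + Z}$
$- \frac{236608}{F{\left(655 \right)}} + \frac{\left(-57350 - 55272\right) + 90349}{G{\left(426,555 \right)}} = - \frac{236608}{2 \cdot 655 \frac{1}{149 + 655}} + \frac{\left(-57350 - 55272\right) + 90349}{-440} = - \frac{236608}{2 \cdot 655 \cdot \frac{1}{804}} + \left(-112622 + 90349\right) \left(- \frac{1}{440}\right) = - \frac{236608}{2 \cdot 655 \cdot \frac{1}{804}} - - \frac{22273}{440} = - \frac{236608}{\frac{655}{402}} + \frac{22273}{440} = \left(-236608\right) \frac{402}{655} + \frac{22273}{440} = - \frac{95116416}{655} + \frac{22273}{440} = - \frac{1673465369}{11528}$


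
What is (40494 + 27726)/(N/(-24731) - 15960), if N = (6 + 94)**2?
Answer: -84357441/19735838 ≈ -4.2743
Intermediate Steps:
N = 10000 (N = 100**2 = 10000)
(40494 + 27726)/(N/(-24731) - 15960) = (40494 + 27726)/(10000/(-24731) - 15960) = 68220/(10000*(-1/24731) - 15960) = 68220/(-10000/24731 - 15960) = 68220/(-394716760/24731) = 68220*(-24731/394716760) = -84357441/19735838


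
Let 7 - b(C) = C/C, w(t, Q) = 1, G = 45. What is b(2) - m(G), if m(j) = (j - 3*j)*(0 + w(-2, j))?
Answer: 96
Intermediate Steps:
b(C) = 6 (b(C) = 7 - C/C = 7 - 1*1 = 7 - 1 = 6)
m(j) = -2*j (m(j) = (j - 3*j)*(0 + 1) = -2*j*1 = -2*j)
b(2) - m(G) = 6 - (-2)*45 = 6 - 1*(-90) = 6 + 90 = 96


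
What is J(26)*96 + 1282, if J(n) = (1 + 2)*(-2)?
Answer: 706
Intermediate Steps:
J(n) = -6 (J(n) = 3*(-2) = -6)
J(26)*96 + 1282 = -6*96 + 1282 = -576 + 1282 = 706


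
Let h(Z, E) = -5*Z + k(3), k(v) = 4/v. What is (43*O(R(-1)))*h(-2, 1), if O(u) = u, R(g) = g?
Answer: -1462/3 ≈ -487.33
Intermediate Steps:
h(Z, E) = 4/3 - 5*Z (h(Z, E) = -5*Z + 4/3 = 4/3 - 5*Z)
(43*O(R(-1)))*h(-2, 1) = (43*(-1))*(4/3 - 5*(-2)) = -43*(4/3 + 10) = -43*34/3 = -1462/3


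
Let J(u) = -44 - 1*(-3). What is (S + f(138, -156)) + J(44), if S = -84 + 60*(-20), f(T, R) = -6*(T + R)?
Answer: -1217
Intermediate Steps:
f(T, R) = -6*R - 6*T (f(T, R) = -6*(R + T) = -6*R - 6*T)
J(u) = -41 (J(u) = -44 + 3 = -41)
S = -1284 (S = -84 - 1200 = -1284)
(S + f(138, -156)) + J(44) = (-1284 + (-6*(-156) - 6*138)) - 41 = (-1284 + (936 - 828)) - 41 = (-1284 + 108) - 41 = -1176 - 41 = -1217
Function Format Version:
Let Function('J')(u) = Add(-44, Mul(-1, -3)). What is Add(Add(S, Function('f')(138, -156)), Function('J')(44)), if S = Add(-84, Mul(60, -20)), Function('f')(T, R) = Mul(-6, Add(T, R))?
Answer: -1217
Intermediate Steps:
Function('f')(T, R) = Add(Mul(-6, R), Mul(-6, T)) (Function('f')(T, R) = Mul(-6, Add(R, T)) = Add(Mul(-6, R), Mul(-6, T)))
Function('J')(u) = -41 (Function('J')(u) = Add(-44, 3) = -41)
S = -1284 (S = Add(-84, -1200) = -1284)
Add(Add(S, Function('f')(138, -156)), Function('J')(44)) = Add(Add(-1284, Add(Mul(-6, -156), Mul(-6, 138))), -41) = Add(Add(-1284, Add(936, -828)), -41) = Add(Add(-1284, 108), -41) = Add(-1176, -41) = -1217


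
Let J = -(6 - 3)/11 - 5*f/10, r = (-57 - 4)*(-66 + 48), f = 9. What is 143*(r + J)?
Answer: 312663/2 ≈ 1.5633e+5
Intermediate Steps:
r = 1098 (r = -61*(-18) = 1098)
J = -105/22 (J = -(6 - 3)/11 - 5*9/10 = -1*3*(1/11) - 45*⅒ = -3*1/11 - 9/2 = -3/11 - 9/2 = -105/22 ≈ -4.7727)
143*(r + J) = 143*(1098 - 105/22) = 143*(24051/22) = 312663/2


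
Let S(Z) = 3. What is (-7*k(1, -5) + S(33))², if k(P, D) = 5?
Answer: 1024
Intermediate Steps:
(-7*k(1, -5) + S(33))² = (-7*5 + 3)² = (-35 + 3)² = (-32)² = 1024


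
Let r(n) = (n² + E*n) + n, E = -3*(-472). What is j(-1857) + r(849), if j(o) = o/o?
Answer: 1923835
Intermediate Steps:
j(o) = 1
E = 1416
r(n) = n² + 1417*n (r(n) = (n² + 1416*n) + n = n² + 1417*n)
j(-1857) + r(849) = 1 + 849*(1417 + 849) = 1 + 849*2266 = 1 + 1923834 = 1923835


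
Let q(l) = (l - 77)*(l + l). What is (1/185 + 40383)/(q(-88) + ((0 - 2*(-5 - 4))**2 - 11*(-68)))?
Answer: 933857/696340 ≈ 1.3411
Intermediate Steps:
q(l) = 2*l*(-77 + l) (q(l) = (-77 + l)*(2*l) = 2*l*(-77 + l))
(1/185 + 40383)/(q(-88) + ((0 - 2*(-5 - 4))**2 - 11*(-68))) = (1/185 + 40383)/(2*(-88)*(-77 - 88) + ((0 - 2*(-5 - 4))**2 - 11*(-68))) = (1/185 + 40383)/(2*(-88)*(-165) + ((0 - 2*(-9))**2 + 748)) = 7470856/(185*(29040 + ((0 + 18)**2 + 748))) = 7470856/(185*(29040 + (18**2 + 748))) = 7470856/(185*(29040 + (324 + 748))) = 7470856/(185*(29040 + 1072)) = (7470856/185)/30112 = (7470856/185)*(1/30112) = 933857/696340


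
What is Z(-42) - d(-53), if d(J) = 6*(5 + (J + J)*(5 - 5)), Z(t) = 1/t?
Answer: -1261/42 ≈ -30.024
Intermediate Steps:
d(J) = 30 (d(J) = 6*(5 + (2*J)*0) = 6*(5 + 0) = 6*5 = 30)
Z(-42) - d(-53) = 1/(-42) - 1*30 = -1/42 - 30 = -1261/42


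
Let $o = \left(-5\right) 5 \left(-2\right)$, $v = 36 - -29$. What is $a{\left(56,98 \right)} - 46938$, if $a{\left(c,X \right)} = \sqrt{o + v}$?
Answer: $-46938 + \sqrt{115} \approx -46927.0$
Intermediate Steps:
$v = 65$ ($v = 36 + 29 = 65$)
$o = 50$ ($o = \left(-25\right) \left(-2\right) = 50$)
$a{\left(c,X \right)} = \sqrt{115}$ ($a{\left(c,X \right)} = \sqrt{50 + 65} = \sqrt{115}$)
$a{\left(56,98 \right)} - 46938 = \sqrt{115} - 46938 = -46938 + \sqrt{115}$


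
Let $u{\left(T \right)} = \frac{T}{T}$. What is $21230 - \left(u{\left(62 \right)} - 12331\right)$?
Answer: $33560$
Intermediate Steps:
$u{\left(T \right)} = 1$
$21230 - \left(u{\left(62 \right)} - 12331\right) = 21230 - \left(1 - 12331\right) = 21230 - -12330 = 21230 + 12330 = 33560$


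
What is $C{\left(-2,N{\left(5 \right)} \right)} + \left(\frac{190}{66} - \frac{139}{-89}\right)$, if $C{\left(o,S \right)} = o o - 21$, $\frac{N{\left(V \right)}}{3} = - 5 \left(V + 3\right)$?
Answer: $- \frac{36887}{2937} \approx -12.559$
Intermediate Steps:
$N{\left(V \right)} = -45 - 15 V$ ($N{\left(V \right)} = 3 \left(- 5 \left(V + 3\right)\right) = 3 \left(- 5 \left(3 + V\right)\right) = 3 \left(-15 - 5 V\right) = -45 - 15 V$)
$C{\left(o,S \right)} = -21 + o^{2}$ ($C{\left(o,S \right)} = o^{2} - 21 = -21 + o^{2}$)
$C{\left(-2,N{\left(5 \right)} \right)} + \left(\frac{190}{66} - \frac{139}{-89}\right) = \left(-21 + \left(-2\right)^{2}\right) + \left(\frac{190}{66} - \frac{139}{-89}\right) = \left(-21 + 4\right) + \left(190 \cdot \frac{1}{66} - - \frac{139}{89}\right) = -17 + \left(\frac{95}{33} + \frac{139}{89}\right) = -17 + \frac{13042}{2937} = - \frac{36887}{2937}$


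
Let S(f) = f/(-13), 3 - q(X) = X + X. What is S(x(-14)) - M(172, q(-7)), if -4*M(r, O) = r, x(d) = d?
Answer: 573/13 ≈ 44.077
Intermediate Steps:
q(X) = 3 - 2*X (q(X) = 3 - (X + X) = 3 - 2*X)
M(r, O) = -r/4
S(f) = -f/13 (S(f) = f*(-1/13) = -f/13)
S(x(-14)) - M(172, q(-7)) = -1/13*(-14) - (-1)*172/4 = 14/13 - 1*(-43) = 14/13 + 43 = 573/13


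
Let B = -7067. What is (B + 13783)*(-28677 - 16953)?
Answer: -306451080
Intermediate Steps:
(B + 13783)*(-28677 - 16953) = (-7067 + 13783)*(-28677 - 16953) = 6716*(-45630) = -306451080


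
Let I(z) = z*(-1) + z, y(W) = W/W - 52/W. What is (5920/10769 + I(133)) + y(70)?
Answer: 304121/376915 ≈ 0.80687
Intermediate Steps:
y(W) = 1 - 52/W
I(z) = 0 (I(z) = -z + z = 0)
(5920/10769 + I(133)) + y(70) = (5920/10769 + 0) + (-52 + 70)/70 = (5920*(1/10769) + 0) + (1/70)*18 = (5920/10769 + 0) + 9/35 = 5920/10769 + 9/35 = 304121/376915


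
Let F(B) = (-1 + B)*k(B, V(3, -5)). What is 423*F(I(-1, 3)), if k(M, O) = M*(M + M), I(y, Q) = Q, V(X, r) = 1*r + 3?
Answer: 15228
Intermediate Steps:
V(X, r) = 3 + r (V(X, r) = r + 3 = 3 + r)
k(M, O) = 2*M² (k(M, O) = M*(2*M) = 2*M²)
F(B) = 2*B²*(-1 + B) (F(B) = (-1 + B)*(2*B²) = 2*B²*(-1 + B))
423*F(I(-1, 3)) = 423*(2*3²*(-1 + 3)) = 423*(2*9*2) = 423*36 = 15228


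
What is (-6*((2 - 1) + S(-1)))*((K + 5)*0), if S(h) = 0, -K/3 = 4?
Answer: 0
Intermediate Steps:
K = -12 (K = -3*4 = -12)
(-6*((2 - 1) + S(-1)))*((K + 5)*0) = (-6*((2 - 1) + 0))*((-12 + 5)*0) = (-6*(1 + 0))*(-7*0) = -6*1*0 = -6*0 = 0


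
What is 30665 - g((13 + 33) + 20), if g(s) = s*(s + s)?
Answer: 21953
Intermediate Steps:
g(s) = 2*s² (g(s) = s*(2*s) = 2*s²)
30665 - g((13 + 33) + 20) = 30665 - 2*((13 + 33) + 20)² = 30665 - 2*(46 + 20)² = 30665 - 2*66² = 30665 - 2*4356 = 30665 - 1*8712 = 30665 - 8712 = 21953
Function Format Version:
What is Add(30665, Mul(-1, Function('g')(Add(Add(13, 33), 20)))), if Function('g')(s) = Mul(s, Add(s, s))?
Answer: 21953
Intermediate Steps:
Function('g')(s) = Mul(2, Pow(s, 2)) (Function('g')(s) = Mul(s, Mul(2, s)) = Mul(2, Pow(s, 2)))
Add(30665, Mul(-1, Function('g')(Add(Add(13, 33), 20)))) = Add(30665, Mul(-1, Mul(2, Pow(Add(Add(13, 33), 20), 2)))) = Add(30665, Mul(-1, Mul(2, Pow(Add(46, 20), 2)))) = Add(30665, Mul(-1, Mul(2, Pow(66, 2)))) = Add(30665, Mul(-1, Mul(2, 4356))) = Add(30665, Mul(-1, 8712)) = Add(30665, -8712) = 21953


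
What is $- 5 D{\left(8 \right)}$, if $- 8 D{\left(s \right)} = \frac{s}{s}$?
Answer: $\frac{5}{8} \approx 0.625$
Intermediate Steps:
$D{\left(s \right)} = - \frac{1}{8}$ ($D{\left(s \right)} = - \frac{s \frac{1}{s}}{8} = \left(- \frac{1}{8}\right) 1 = - \frac{1}{8}$)
$- 5 D{\left(8 \right)} = \left(-5\right) \left(- \frac{1}{8}\right) = \frac{5}{8}$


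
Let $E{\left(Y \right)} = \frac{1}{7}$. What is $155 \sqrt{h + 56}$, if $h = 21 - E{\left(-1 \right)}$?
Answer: $\frac{155 \sqrt{3766}}{7} \approx 1358.9$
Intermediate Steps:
$E{\left(Y \right)} = \frac{1}{7}$
$h = \frac{146}{7}$ ($h = 21 - \frac{1}{7} = \frac{146}{7} \approx 20.857$)
$155 \sqrt{h + 56} = 155 \sqrt{\frac{146}{7} + 56} = 155 \sqrt{\frac{538}{7}} = 155 \frac{\sqrt{3766}}{7} = \frac{155 \sqrt{3766}}{7}$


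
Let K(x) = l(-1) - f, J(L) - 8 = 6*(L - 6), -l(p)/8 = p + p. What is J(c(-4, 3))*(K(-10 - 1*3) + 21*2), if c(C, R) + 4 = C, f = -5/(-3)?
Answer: -12844/3 ≈ -4281.3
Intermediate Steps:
f = 5/3 (f = -5*(-⅓) = 5/3 ≈ 1.6667)
l(p) = -16*p (l(p) = -8*(p + p) = -16*p)
c(C, R) = -4 + C
J(L) = -28 + 6*L (J(L) = 8 + 6*(L - 6) = 8 + 6*(-6 + L) = 8 + (-36 + 6*L) = -28 + 6*L)
K(x) = 43/3 (K(x) = -16*(-1) - 1*5/3 = 16 - 5/3 = 43/3)
J(c(-4, 3))*(K(-10 - 1*3) + 21*2) = (-28 + 6*(-4 - 4))*(43/3 + 21*2) = (-28 + 6*(-8))*(43/3 + 42) = (-28 - 48)*(169/3) = -76*169/3 = -12844/3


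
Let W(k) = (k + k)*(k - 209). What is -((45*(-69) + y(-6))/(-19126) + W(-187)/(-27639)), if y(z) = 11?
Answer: 152617891/29367973 ≈ 5.1967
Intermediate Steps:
W(k) = 2*k*(-209 + k) (W(k) = (2*k)*(-209 + k) = 2*k*(-209 + k))
-((45*(-69) + y(-6))/(-19126) + W(-187)/(-27639)) = -((45*(-69) + 11)/(-19126) + (2*(-187)*(-209 - 187))/(-27639)) = -((-3105 + 11)*(-1/19126) + (2*(-187)*(-396))*(-1/27639)) = -(-3094*(-1/19126) + 148104*(-1/27639)) = -(1547/9563 - 16456/3071) = -1*(-152617891/29367973) = 152617891/29367973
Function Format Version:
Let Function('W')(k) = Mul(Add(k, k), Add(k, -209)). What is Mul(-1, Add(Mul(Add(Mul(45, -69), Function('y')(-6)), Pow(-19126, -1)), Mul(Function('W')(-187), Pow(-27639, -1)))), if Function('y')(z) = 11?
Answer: Rational(152617891, 29367973) ≈ 5.1967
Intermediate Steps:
Function('W')(k) = Mul(2, k, Add(-209, k)) (Function('W')(k) = Mul(Mul(2, k), Add(-209, k)) = Mul(2, k, Add(-209, k)))
Mul(-1, Add(Mul(Add(Mul(45, -69), Function('y')(-6)), Pow(-19126, -1)), Mul(Function('W')(-187), Pow(-27639, -1)))) = Mul(-1, Add(Mul(Add(Mul(45, -69), 11), Pow(-19126, -1)), Mul(Mul(2, -187, Add(-209, -187)), Pow(-27639, -1)))) = Mul(-1, Add(Mul(Add(-3105, 11), Rational(-1, 19126)), Mul(Mul(2, -187, -396), Rational(-1, 27639)))) = Mul(-1, Add(Mul(-3094, Rational(-1, 19126)), Mul(148104, Rational(-1, 27639)))) = Mul(-1, Add(Rational(1547, 9563), Rational(-16456, 3071))) = Mul(-1, Rational(-152617891, 29367973)) = Rational(152617891, 29367973)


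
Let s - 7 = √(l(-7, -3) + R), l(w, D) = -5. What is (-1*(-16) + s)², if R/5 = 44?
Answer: (23 + √215)² ≈ 1418.5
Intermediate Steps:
R = 220 (R = 5*44 = 220)
s = 7 + √215 (s = 7 + √(-5 + 220) = 7 + √215 ≈ 21.663)
(-1*(-16) + s)² = (-1*(-16) + (7 + √215))² = (16 + (7 + √215))² = (23 + √215)²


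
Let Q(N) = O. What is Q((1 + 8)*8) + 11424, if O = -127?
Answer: 11297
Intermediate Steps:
Q(N) = -127
Q((1 + 8)*8) + 11424 = -127 + 11424 = 11297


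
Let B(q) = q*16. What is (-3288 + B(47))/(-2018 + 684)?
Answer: 1268/667 ≈ 1.9010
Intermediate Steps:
B(q) = 16*q
(-3288 + B(47))/(-2018 + 684) = (-3288 + 16*47)/(-2018 + 684) = (-3288 + 752)/(-1334) = -2536*(-1/1334) = 1268/667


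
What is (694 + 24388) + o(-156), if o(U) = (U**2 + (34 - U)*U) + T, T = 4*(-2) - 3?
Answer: 19767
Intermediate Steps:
T = -11 (T = -8 - 3 = -11)
o(U) = -11 + U**2 + U*(34 - U) (o(U) = (U**2 + (34 - U)*U) - 11 = (U**2 + U*(34 - U)) - 11 = -11 + U**2 + U*(34 - U))
(694 + 24388) + o(-156) = (694 + 24388) + (-11 + 34*(-156)) = 25082 + (-11 - 5304) = 25082 - 5315 = 19767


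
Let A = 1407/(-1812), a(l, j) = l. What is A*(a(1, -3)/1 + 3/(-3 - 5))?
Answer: -2345/4832 ≈ -0.48531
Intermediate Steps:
A = -469/604 (A = 1407*(-1/1812) = -469/604 ≈ -0.77649)
A*(a(1, -3)/1 + 3/(-3 - 5)) = -469*(1/1 + 3/(-3 - 5))/604 = -469*(1*1 + 3/(-8))/604 = -469*(1 + 3*(-1/8))/604 = -469*(1 - 3/8)/604 = -469/604*5/8 = -2345/4832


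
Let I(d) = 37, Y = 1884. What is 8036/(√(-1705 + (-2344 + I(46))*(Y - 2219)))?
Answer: 4018*√192785/192785 ≈ 9.1511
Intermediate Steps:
8036/(√(-1705 + (-2344 + I(46))*(Y - 2219))) = 8036/(√(-1705 + (-2344 + 37)*(1884 - 2219))) = 8036/(√(-1705 - 2307*(-335))) = 8036/(√(-1705 + 772845)) = 8036/(√771140) = 8036/((2*√192785)) = 8036*(√192785/385570) = 4018*√192785/192785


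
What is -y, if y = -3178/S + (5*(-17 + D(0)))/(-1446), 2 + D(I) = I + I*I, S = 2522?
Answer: 2177899/1823406 ≈ 1.1944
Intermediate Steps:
D(I) = -2 + I + I**2 (D(I) = -2 + (I + I*I) = -2 + (I + I**2) = -2 + I + I**2)
y = -2177899/1823406 (y = -3178/2522 + (5*(-17 + (-2 + 0 + 0**2)))/(-1446) = -3178*1/2522 + (5*(-17 + (-2 + 0 + 0)))*(-1/1446) = -1589/1261 + (5*(-17 - 2))*(-1/1446) = -1589/1261 + (5*(-19))*(-1/1446) = -1589/1261 - 95*(-1/1446) = -1589/1261 + 95/1446 = -2177899/1823406 ≈ -1.1944)
-y = -1*(-2177899/1823406) = 2177899/1823406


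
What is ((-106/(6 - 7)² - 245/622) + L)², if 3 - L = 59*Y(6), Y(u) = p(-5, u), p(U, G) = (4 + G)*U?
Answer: 3134985406921/386884 ≈ 8.1032e+6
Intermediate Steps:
p(U, G) = U*(4 + G)
Y(u) = -20 - 5*u (Y(u) = -5*(4 + u) = -20 - 5*u)
L = 2953 (L = 3 - 59*(-20 - 5*6) = 3 - 59*(-20 - 30) = 3 - 59*(-50) = 3 - 1*(-2950) = 3 + 2950 = 2953)
((-106/(6 - 7)² - 245/622) + L)² = ((-106/(6 - 7)² - 245/622) + 2953)² = ((-106/((-1)²) - 245*1/622) + 2953)² = ((-106/1 - 245/622) + 2953)² = ((-106*1 - 245/622) + 2953)² = ((-106 - 245/622) + 2953)² = (-66177/622 + 2953)² = (1770589/622)² = 3134985406921/386884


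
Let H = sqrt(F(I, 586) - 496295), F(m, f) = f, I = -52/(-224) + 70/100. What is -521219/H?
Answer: 521219*I*sqrt(495709)/495709 ≈ 740.3*I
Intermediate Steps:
I = 261/280 (I = -52*(-1/224) + 70*(1/100) = 13/56 + 7/10 = 261/280 ≈ 0.93214)
H = I*sqrt(495709) (H = sqrt(586 - 496295) = sqrt(-495709) = I*sqrt(495709) ≈ 704.07*I)
-521219/H = -521219*(-I*sqrt(495709)/495709) = -(-521219)*I*sqrt(495709)/495709 = 521219*I*sqrt(495709)/495709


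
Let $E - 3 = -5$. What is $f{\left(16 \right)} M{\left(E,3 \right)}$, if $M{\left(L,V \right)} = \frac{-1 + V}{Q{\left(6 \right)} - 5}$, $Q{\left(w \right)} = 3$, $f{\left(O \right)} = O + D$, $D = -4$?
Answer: $-12$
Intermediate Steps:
$f{\left(O \right)} = -4 + O$ ($f{\left(O \right)} = O - 4 = -4 + O$)
$E = -2$ ($E = 3 - 5 = -2$)
$M{\left(L,V \right)} = \frac{1}{2} - \frac{V}{2}$ ($M{\left(L,V \right)} = \frac{-1 + V}{3 - 5} = \frac{-1 + V}{-2} = \left(-1 + V\right) \left(- \frac{1}{2}\right) = \frac{1}{2} - \frac{V}{2}$)
$f{\left(16 \right)} M{\left(E,3 \right)} = \left(-4 + 16\right) \left(\frac{1}{2} - \frac{3}{2}\right) = 12 \left(\frac{1}{2} - \frac{3}{2}\right) = 12 \left(-1\right) = -12$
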